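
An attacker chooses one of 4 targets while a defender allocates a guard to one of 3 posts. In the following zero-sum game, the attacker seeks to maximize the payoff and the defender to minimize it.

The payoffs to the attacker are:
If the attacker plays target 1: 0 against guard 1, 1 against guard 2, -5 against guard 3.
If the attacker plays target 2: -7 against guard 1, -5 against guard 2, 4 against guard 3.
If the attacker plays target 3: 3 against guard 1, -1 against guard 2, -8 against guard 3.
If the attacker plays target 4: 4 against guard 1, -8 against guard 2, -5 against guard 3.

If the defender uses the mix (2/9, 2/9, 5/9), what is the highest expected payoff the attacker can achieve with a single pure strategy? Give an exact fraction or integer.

-4/9

target 1: (0)·(2/9) + (1)·(2/9) + (-5)·(5/9) = -23/9.
target 2: (-7)·(2/9) + (-5)·(2/9) + (4)·(5/9) = -4/9.
target 3: (3)·(2/9) + (-1)·(2/9) + (-8)·(5/9) = -4.
target 4: (4)·(2/9) + (-8)·(2/9) + (-5)·(5/9) = -11/3.
The best pure response is target 2 with expected payoff -4/9.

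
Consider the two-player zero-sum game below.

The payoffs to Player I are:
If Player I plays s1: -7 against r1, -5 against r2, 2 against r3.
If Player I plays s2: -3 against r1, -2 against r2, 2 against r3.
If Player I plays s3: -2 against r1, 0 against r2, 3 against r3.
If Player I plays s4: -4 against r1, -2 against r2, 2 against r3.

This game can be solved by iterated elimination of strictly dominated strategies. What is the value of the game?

-2

Column r2 is strictly dominated by r1 for Player II (-7<-5, -3<-2, -2<0, -4<-2); eliminate r2.
Column r3 is strictly dominated by r1 for Player II (-7<2, -3<2, -2<3, -4<2); eliminate r3.
Row s4 is strictly dominated by row s2 (-3>-4); eliminate s4.
Row s1 is strictly dominated by row s2 (-3>-7); eliminate s1.
Row s2 is strictly dominated by row s3 (-2>-3); eliminate s2.
Only (s3, r1) remains, with payoff -2.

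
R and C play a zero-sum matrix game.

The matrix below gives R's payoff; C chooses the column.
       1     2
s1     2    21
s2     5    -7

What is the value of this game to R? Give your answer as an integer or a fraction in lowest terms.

119/31

Row minima are 2 and -7, so R's maximin is 2; column maxima are 5 and 21, so C's minimax is 5. These differ, so the equilibrium is in mixed strategies.
Let R play s1 with probability p. C is indifferent when 2p + 5(1−p) = 21p − 7(1−p), giving p = 12/31.
Let C play 1 with probability q. R is indifferent when 2q + 21(1−q) = 5q − 7(1−q), giving q = 28/31.
The value is 2·(28/31) + (21)·(3/31) = 119/31.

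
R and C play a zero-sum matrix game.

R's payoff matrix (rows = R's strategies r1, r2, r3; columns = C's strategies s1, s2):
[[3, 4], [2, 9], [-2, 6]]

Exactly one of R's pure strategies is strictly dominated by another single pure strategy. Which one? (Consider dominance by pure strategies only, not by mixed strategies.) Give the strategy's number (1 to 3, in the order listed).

Compare r3 with r2: 2 > -2, 9 > 6.
So r2 strictly dominates r3 for R; r3 is strictly dominated.

3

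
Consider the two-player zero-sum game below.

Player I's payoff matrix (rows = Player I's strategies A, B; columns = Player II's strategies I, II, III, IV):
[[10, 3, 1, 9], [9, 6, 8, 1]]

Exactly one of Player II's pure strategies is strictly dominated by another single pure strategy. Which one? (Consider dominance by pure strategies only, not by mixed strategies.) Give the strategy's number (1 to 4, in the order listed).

1

Player II prefers columns that give Player I less. Compare I with II: 3 < 10, 6 < 9.
So II strictly dominates I for Player II; I is strictly dominated.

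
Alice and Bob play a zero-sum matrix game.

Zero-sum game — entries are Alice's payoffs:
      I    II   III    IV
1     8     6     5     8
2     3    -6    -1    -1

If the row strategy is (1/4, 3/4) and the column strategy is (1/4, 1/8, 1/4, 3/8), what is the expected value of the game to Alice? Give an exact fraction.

Against (1/4, 1/8, 1/4, 3/8), each row's expected payoff is 1: 7; 2: -5/8.
Taking the (1/4, 3/4)-weighted average: (1/4)·(7) + (3/4)·(-5/8) = 41/32.

41/32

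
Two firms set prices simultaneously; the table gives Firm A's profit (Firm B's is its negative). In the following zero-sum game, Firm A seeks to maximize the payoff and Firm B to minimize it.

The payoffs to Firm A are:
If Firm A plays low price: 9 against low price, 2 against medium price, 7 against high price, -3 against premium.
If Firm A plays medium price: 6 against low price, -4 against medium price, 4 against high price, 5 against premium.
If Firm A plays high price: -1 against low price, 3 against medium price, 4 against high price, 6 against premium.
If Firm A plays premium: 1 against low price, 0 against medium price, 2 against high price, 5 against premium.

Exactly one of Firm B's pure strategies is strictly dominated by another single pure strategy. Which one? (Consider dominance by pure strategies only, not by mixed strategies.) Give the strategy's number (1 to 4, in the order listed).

Firm B prefers columns that give Firm A less. Compare high price with medium price: 2 < 7, -4 < 4, 3 < 4, 0 < 2.
So medium price strictly dominates high price for Firm B; high price is strictly dominated.

3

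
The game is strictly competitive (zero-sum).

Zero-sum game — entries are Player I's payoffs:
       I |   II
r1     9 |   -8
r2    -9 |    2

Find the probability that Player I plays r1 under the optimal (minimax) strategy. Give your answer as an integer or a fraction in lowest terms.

11/28

Row minima are -8 and -9, so Player I's maximin is -8; column maxima are 9 and 2, so Player II's minimax is 2. These differ, so the equilibrium is in mixed strategies.
Let Player I play r1 with probability p. Player II is indifferent when 9p − 9(1−p) = −8p + 2(1−p), giving p = 11/28.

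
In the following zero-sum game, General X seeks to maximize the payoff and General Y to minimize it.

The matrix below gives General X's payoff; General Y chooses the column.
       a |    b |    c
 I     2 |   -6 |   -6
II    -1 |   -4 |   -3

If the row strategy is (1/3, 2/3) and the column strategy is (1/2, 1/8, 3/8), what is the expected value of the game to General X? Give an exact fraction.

Against (1/2, 1/8, 3/8), each row's expected payoff is I: -2; II: -17/8.
Taking the (1/3, 2/3)-weighted average: (1/3)·(-2) + (2/3)·(-17/8) = -25/12.

-25/12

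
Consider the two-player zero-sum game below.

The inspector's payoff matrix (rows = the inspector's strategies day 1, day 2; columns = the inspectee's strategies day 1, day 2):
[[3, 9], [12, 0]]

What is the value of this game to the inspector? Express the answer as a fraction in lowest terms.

6

Row minima are 3 and 0, so the inspector's maximin is 3; column maxima are 12 and 9, so the inspectee's minimax is 9. These differ, so the equilibrium is in mixed strategies.
Let the inspector play day 1 with probability p. The inspectee is indifferent when 3p + 12(1−p) = 9p, giving p = 2/3.
Let the inspectee play day 1 with probability q. The inspector is indifferent when 3q + 9(1−q) = 12q, giving q = 1/2.
The value is 3·(1/2) + (9)·(1/2) = 6.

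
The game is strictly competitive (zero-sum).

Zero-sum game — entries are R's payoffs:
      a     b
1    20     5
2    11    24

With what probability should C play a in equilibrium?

19/28

Row minima are 5 and 11, so R's maximin is 11; column maxima are 20 and 24, so C's minimax is 20. These differ, so the equilibrium is in mixed strategies.
Let C play a with probability q. R is indifferent when 20q + 5(1−q) = 11q + 24(1−q), giving q = 19/28.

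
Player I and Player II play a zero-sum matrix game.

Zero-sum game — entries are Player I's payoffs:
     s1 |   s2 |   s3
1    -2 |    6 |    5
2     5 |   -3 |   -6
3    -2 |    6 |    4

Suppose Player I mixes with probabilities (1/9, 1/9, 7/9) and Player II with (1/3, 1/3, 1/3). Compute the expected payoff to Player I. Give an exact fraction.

Against (1/3, 1/3, 1/3), each row's expected payoff is 1: 3; 2: -4/3; 3: 8/3.
Taking the (1/9, 1/9, 7/9)-weighted average: (1/9)·(3) + (1/9)·(-4/3) + (7/9)·(8/3) = 61/27.

61/27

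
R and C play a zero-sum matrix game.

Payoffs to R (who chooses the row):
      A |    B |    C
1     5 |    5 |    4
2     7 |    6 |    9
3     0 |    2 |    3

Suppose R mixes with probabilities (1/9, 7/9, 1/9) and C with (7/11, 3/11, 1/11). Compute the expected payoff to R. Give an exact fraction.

Against (7/11, 3/11, 1/11), each row's expected payoff is 1: 54/11; 2: 76/11; 3: 9/11.
Taking the (1/9, 7/9, 1/9)-weighted average: (1/9)·(54/11) + (7/9)·(76/11) + (1/9)·(9/11) = 595/99.

595/99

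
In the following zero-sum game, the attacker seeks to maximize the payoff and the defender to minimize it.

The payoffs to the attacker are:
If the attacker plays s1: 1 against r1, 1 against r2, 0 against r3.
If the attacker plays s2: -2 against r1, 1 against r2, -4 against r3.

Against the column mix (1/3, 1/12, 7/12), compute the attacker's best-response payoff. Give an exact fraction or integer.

5/12

s1: (1)·(1/3) + (1)·(1/12) + (0)·(7/12) = 5/12.
s2: (-2)·(1/3) + (1)·(1/12) + (-4)·(7/12) = -35/12.
The best pure response is s1 with expected payoff 5/12.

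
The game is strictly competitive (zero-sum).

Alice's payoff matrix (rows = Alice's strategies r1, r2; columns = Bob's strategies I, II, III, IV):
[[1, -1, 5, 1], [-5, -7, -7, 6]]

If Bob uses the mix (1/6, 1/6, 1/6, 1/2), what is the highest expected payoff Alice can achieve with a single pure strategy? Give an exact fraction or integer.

r1: (1)·(1/6) + (-1)·(1/6) + (5)·(1/6) + (1)·(1/2) = 4/3.
r2: (-5)·(1/6) + (-7)·(1/6) + (-7)·(1/6) + (6)·(1/2) = -1/6.
The best pure response is r1 with expected payoff 4/3.

4/3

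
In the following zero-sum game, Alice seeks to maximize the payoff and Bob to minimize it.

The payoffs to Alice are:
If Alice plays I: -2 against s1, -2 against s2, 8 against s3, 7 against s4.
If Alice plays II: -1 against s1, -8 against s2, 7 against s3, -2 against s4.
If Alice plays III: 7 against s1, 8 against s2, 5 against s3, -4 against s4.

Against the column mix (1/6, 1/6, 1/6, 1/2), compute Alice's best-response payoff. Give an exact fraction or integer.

25/6

I: (-2)·(1/6) + (-2)·(1/6) + (8)·(1/6) + (7)·(1/2) = 25/6.
II: (-1)·(1/6) + (-8)·(1/6) + (7)·(1/6) + (-2)·(1/2) = -4/3.
III: (7)·(1/6) + (8)·(1/6) + (5)·(1/6) + (-4)·(1/2) = 4/3.
The best pure response is I with expected payoff 25/6.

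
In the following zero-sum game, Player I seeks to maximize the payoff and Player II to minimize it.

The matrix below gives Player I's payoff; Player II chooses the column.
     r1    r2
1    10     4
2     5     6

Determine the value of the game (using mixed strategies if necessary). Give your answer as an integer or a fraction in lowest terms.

Row minima are 4 and 5, so Player I's maximin is 5; column maxima are 10 and 6, so Player II's minimax is 6. These differ, so the equilibrium is in mixed strategies.
Let Player I play 1 with probability p. Player II is indifferent when 10p + 5(1−p) = 4p + 6(1−p), giving p = 1/7.
Let Player II play r1 with probability q. Player I is indifferent when 10q + 4(1−q) = 5q + 6(1−q), giving q = 2/7.
The value is 10·(2/7) + (4)·(5/7) = 40/7.

40/7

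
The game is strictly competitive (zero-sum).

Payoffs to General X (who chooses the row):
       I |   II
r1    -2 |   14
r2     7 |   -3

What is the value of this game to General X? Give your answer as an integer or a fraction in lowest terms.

Row minima are -2 and -3, so General X's maximin is -2; column maxima are 7 and 14, so General Y's minimax is 7. These differ, so the equilibrium is in mixed strategies.
Let General X play r1 with probability p. General Y is indifferent when −2p + 7(1−p) = 14p − 3(1−p), giving p = 5/13.
Let General Y play I with probability q. General X is indifferent when −2q + 14(1−q) = 7q − 3(1−q), giving q = 17/26.
The value is -2·(17/26) + (14)·(9/26) = 46/13.

46/13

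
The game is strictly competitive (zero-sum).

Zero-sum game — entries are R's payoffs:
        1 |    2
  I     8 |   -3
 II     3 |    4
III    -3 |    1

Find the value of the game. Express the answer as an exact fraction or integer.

Row III is strictly dominated by row II, so R never plays it.
The remaining 2×2 game on (I, II) × (1, 2) has no saddle point. Let R play I with probability p; indifference gives 8p + 3(1−p) = −3p + 4(1−p), so p = 1/12.
Similarly C's optimal q on 1 is 7/12, and the value is 8·(7/12) + (-3)·(5/12) = 41/12.

41/12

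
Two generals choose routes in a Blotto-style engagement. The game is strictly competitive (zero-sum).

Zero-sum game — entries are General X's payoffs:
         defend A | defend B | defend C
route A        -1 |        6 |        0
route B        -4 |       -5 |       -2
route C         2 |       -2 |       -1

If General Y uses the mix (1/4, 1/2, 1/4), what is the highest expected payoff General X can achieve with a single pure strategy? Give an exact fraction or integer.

route A: (-1)·(1/4) + (6)·(1/2) + (0)·(1/4) = 11/4.
route B: (-4)·(1/4) + (-5)·(1/2) + (-2)·(1/4) = -4.
route C: (2)·(1/4) + (-2)·(1/2) + (-1)·(1/4) = -3/4.
The best pure response is route A with expected payoff 11/4.

11/4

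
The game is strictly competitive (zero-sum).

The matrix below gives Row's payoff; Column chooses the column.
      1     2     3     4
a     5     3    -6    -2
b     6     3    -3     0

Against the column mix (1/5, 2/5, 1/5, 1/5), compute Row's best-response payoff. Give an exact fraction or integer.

9/5

a: (5)·(1/5) + (3)·(2/5) + (-6)·(1/5) + (-2)·(1/5) = 3/5.
b: (6)·(1/5) + (3)·(2/5) + (-3)·(1/5) + (0)·(1/5) = 9/5.
The best pure response is b with expected payoff 9/5.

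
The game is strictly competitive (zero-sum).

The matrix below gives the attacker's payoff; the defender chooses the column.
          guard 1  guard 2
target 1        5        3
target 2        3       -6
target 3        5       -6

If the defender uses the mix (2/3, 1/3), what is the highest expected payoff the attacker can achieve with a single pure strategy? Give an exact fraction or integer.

target 1: (5)·(2/3) + (3)·(1/3) = 13/3.
target 2: (3)·(2/3) + (-6)·(1/3) = 0.
target 3: (5)·(2/3) + (-6)·(1/3) = 4/3.
The best pure response is target 1 with expected payoff 13/3.

13/3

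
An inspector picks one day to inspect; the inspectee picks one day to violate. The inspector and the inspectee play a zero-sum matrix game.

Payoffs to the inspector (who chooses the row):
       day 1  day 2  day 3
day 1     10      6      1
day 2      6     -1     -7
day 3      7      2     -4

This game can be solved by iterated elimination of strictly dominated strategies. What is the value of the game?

Column day 1 is strictly dominated by day 2 for the inspectee (6<10, -1<6, 2<7); eliminate day 1.
Column day 2 is strictly dominated by day 3 for the inspectee (1<6, -7<-1, -4<2); eliminate day 2.
Row day 2 is strictly dominated by row day 1 (1>-7); eliminate day 2.
Row day 3 is strictly dominated by row day 1 (1>-4); eliminate day 3.
Only (day 1, day 3) remains, with payoff 1.

1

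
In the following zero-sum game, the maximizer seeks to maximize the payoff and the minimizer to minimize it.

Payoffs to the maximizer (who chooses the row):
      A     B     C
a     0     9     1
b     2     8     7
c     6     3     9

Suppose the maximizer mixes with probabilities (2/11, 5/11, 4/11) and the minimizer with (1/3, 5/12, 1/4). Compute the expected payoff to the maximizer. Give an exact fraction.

Against (1/3, 5/12, 1/4), each row's expected payoff is a: 4; b: 23/4; c: 11/2.
Taking the (2/11, 5/11, 4/11)-weighted average: (2/11)·(4) + (5/11)·(23/4) + (4/11)·(11/2) = 235/44.

235/44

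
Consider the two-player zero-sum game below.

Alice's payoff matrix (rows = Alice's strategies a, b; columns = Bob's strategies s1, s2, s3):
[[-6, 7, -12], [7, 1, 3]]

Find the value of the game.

Column s1 is strictly dominated by s3 for Bob (it gives Alice more in every row).
The remaining 2×2 game on (a, b) × (s2, s3) has no saddle point. Let Alice play a with probability p; indifference gives 7p + (1−p) = −12p + 3(1−p), so p = 2/21.
Similarly Bob's optimal q on s2 is 5/7, and the value is 7·(5/7) + (-12)·(2/7) = 11/7.

11/7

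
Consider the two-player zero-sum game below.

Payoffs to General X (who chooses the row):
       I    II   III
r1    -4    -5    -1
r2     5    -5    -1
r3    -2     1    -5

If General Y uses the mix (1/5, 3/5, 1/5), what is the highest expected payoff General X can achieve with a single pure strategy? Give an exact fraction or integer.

-4/5

r1: (-4)·(1/5) + (-5)·(3/5) + (-1)·(1/5) = -4.
r2: (5)·(1/5) + (-5)·(3/5) + (-1)·(1/5) = -11/5.
r3: (-2)·(1/5) + (1)·(3/5) + (-5)·(1/5) = -4/5.
The best pure response is r3 with expected payoff -4/5.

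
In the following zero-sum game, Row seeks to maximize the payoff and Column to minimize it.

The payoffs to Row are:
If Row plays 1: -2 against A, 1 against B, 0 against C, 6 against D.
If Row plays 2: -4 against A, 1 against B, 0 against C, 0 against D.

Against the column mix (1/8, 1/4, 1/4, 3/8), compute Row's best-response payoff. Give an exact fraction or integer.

1: (-2)·(1/8) + (1)·(1/4) + (0)·(1/4) + (6)·(3/8) = 9/4.
2: (-4)·(1/8) + (1)·(1/4) + (0)·(1/4) + (0)·(3/8) = -1/4.
The best pure response is 1 with expected payoff 9/4.

9/4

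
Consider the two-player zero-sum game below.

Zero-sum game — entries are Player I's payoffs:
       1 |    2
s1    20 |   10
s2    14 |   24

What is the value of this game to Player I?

Row minima are 10 and 14, so Player I's maximin is 14; column maxima are 20 and 24, so Player II's minimax is 20. These differ, so the equilibrium is in mixed strategies.
Let Player I play s1 with probability p. Player II is indifferent when 20p + 14(1−p) = 10p + 24(1−p), giving p = 1/2.
Let Player II play 1 with probability q. Player I is indifferent when 20q + 10(1−q) = 14q + 24(1−q), giving q = 7/10.
The value is 20·(7/10) + (10)·(3/10) = 17.

17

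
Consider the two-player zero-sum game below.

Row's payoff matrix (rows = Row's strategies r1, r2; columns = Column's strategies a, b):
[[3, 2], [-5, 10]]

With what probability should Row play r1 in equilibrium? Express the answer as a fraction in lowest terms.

Row minima are 2 and -5, so Row's maximin is 2; column maxima are 3 and 10, so Column's minimax is 3. These differ, so the equilibrium is in mixed strategies.
Let Row play r1 with probability p. Column is indifferent when 3p − 5(1−p) = 2p + 10(1−p), giving p = 15/16.

15/16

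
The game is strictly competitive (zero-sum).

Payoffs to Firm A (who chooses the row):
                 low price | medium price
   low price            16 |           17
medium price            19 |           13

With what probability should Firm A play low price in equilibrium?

Row minima are 16 and 13, so Firm A's maximin is 16; column maxima are 19 and 17, so Firm B's minimax is 17. These differ, so the equilibrium is in mixed strategies.
Let Firm A play low price with probability p. Firm B is indifferent when 16p + 19(1−p) = 17p + 13(1−p), giving p = 6/7.

6/7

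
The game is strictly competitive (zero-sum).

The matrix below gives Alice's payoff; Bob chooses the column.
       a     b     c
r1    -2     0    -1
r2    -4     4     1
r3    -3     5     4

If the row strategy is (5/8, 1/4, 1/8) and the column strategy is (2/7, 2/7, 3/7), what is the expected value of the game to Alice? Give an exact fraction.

-13/56

Against (2/7, 2/7, 3/7), each row's expected payoff is r1: -1; r2: 3/7; r3: 16/7.
Taking the (5/8, 1/4, 1/8)-weighted average: (5/8)·(-1) + (1/4)·(3/7) + (1/8)·(16/7) = -13/56.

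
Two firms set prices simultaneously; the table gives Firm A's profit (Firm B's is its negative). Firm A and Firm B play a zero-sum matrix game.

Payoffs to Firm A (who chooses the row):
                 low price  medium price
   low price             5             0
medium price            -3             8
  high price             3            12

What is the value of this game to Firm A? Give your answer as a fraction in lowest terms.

Row medium price is strictly dominated by row high price, so Firm A never plays it.
The remaining 2×2 game on (low price, high price) × (low price, medium price) has no saddle point. Let Firm A play low price with probability p; indifference gives 5p + 3(1−p) = 12(1−p), so p = 9/14.
Similarly Firm B's optimal q on low price is 6/7, and the value is 5·(6/7) + (0)·(1/7) = 30/7.

30/7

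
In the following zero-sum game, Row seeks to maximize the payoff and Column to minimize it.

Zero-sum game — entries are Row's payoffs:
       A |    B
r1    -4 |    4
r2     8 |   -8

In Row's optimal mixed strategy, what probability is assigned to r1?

Row minima are -4 and -8, so Row's maximin is -4; column maxima are 8 and 4, so Column's minimax is 4. These differ, so the equilibrium is in mixed strategies.
Let Row play r1 with probability p. Column is indifferent when −4p + 8(1−p) = 4p − 8(1−p), giving p = 2/3.

2/3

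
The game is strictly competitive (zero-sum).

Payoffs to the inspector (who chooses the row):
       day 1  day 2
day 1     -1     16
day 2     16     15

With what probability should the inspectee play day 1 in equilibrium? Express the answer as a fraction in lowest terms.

Row minima are -1 and 15, so the inspector's maximin is 15; column maxima are 16 and 16, so the inspectee's minimax is 16. These differ, so the equilibrium is in mixed strategies.
Let the inspectee play day 1 with probability q. The inspector is indifferent when −q + 16(1−q) = 16q + 15(1−q), giving q = 1/18.

1/18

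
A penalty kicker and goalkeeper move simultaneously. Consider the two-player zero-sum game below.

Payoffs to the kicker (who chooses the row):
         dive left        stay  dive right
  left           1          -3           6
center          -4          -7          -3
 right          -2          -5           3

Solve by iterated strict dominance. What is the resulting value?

Row right is strictly dominated by row left (1>-2, -3>-5, 6>3); eliminate right.
Column dive left is strictly dominated by stay for the goalkeeper (-3<1, -7<-4); eliminate dive left.
Row center is strictly dominated by row left (-3>-7, 6>-3); eliminate center.
Column dive right is strictly dominated by stay for the goalkeeper (-3<6); eliminate dive right.
Only (left, stay) remains, with payoff -3.

-3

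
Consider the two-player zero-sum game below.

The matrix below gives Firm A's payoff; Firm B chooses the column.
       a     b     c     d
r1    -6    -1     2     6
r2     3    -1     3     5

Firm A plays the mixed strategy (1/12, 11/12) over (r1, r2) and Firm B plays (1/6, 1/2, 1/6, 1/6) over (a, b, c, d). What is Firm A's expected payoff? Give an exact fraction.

29/24

Against (1/6, 1/2, 1/6, 1/6), each row's expected payoff is r1: -1/6; r2: 4/3.
Taking the (1/12, 11/12)-weighted average: (1/12)·(-1/6) + (11/12)·(4/3) = 29/24.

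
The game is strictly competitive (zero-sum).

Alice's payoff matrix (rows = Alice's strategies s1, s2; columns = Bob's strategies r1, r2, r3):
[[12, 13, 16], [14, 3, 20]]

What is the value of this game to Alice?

Column r3 is strictly dominated by r1 for Bob (it gives Alice more in every row).
The remaining 2×2 game on (s1, s2) × (r1, r2) has no saddle point. Let Alice play s1 with probability p; indifference gives 12p + 14(1−p) = 13p + 3(1−p), so p = 11/12.
Similarly Bob's optimal q on r1 is 5/6, and the value is 12·(5/6) + (13)·(1/6) = 73/6.

73/6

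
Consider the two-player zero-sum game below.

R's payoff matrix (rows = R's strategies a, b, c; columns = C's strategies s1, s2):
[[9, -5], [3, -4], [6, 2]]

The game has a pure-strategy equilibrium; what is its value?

Row minima: -5, -4, 2 → R's maximin is 2.
Column maxima: 9, 2 → C's minimax is 2.
They coincide at (c, s2), so the value is 2.

2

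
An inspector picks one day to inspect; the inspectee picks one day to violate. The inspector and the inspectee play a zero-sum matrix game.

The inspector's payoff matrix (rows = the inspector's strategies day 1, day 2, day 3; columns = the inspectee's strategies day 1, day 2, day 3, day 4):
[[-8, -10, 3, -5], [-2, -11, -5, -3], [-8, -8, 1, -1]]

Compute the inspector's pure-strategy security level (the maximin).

-8

The worst-case payoff for each row is day 1: -10, day 2: -11, day 3: -8.
The best of these is -8.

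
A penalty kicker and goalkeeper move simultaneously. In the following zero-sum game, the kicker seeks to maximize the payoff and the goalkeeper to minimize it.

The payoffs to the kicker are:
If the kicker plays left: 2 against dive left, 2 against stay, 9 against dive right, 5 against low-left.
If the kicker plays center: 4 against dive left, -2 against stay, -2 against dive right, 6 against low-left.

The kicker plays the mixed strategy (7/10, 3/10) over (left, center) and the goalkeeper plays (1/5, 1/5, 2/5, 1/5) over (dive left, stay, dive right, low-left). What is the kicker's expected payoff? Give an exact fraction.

Against (1/5, 1/5, 2/5, 1/5), each row's expected payoff is left: 27/5; center: 4/5.
Taking the (7/10, 3/10)-weighted average: (7/10)·(27/5) + (3/10)·(4/5) = 201/50.

201/50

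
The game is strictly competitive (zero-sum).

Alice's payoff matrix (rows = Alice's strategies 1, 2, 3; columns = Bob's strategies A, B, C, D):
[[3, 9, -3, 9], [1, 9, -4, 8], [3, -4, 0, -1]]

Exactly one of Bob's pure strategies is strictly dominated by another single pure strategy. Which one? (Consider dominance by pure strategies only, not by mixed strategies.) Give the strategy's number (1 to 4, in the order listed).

1

Bob prefers columns that give Alice less. Compare A with C: -3 < 3, -4 < 1, 0 < 3.
So C strictly dominates A for Bob; A is strictly dominated.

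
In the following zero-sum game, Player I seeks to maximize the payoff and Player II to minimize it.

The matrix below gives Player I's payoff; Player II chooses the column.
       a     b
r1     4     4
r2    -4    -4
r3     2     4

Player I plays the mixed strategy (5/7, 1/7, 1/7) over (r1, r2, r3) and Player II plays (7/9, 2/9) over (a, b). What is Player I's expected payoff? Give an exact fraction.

166/63

Against (7/9, 2/9), each row's expected payoff is r1: 4; r2: -4; r3: 22/9.
Taking the (5/7, 1/7, 1/7)-weighted average: (5/7)·(4) + (1/7)·(-4) + (1/7)·(22/9) = 166/63.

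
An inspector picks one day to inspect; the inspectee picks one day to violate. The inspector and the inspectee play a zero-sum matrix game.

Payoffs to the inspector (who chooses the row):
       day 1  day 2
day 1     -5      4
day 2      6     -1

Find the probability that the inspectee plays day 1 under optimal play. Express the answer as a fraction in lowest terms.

Row minima are -5 and -1, so the inspector's maximin is -1; column maxima are 6 and 4, so the inspectee's minimax is 4. These differ, so the equilibrium is in mixed strategies.
Let the inspectee play day 1 with probability q. The inspector is indifferent when −5q + 4(1−q) = 6q − (1−q), giving q = 5/16.

5/16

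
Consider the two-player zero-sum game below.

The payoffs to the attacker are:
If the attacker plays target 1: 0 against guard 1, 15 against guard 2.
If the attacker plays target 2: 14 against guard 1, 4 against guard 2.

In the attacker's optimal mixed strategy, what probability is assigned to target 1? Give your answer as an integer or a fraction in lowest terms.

Row minima are 0 and 4, so the attacker's maximin is 4; column maxima are 14 and 15, so the defender's minimax is 14. These differ, so the equilibrium is in mixed strategies.
Let the attacker play target 1 with probability p. The defender is indifferent when 14(1−p) = 15p + 4(1−p), giving p = 2/5.

2/5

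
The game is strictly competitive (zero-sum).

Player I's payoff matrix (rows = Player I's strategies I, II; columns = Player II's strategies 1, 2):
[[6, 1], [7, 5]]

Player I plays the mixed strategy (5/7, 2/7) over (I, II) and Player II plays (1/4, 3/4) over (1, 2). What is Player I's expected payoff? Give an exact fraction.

Against (1/4, 3/4), each row's expected payoff is I: 9/4; II: 11/2.
Taking the (5/7, 2/7)-weighted average: (5/7)·(9/4) + (2/7)·(11/2) = 89/28.

89/28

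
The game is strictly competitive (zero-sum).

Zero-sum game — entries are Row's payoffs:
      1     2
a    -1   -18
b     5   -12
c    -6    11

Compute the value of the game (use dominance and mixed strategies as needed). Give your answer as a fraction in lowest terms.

Row a is strictly dominated by row b, so Row never plays it.
The remaining 2×2 game on (b, c) × (1, 2) has no saddle point. Let Row play b with probability p; indifference gives 5p − 6(1−p) = −12p + 11(1−p), so p = 1/2.
Similarly Column's optimal q on 1 is 23/34, and the value is 5·(23/34) + (-12)·(11/34) = -1/2.

-1/2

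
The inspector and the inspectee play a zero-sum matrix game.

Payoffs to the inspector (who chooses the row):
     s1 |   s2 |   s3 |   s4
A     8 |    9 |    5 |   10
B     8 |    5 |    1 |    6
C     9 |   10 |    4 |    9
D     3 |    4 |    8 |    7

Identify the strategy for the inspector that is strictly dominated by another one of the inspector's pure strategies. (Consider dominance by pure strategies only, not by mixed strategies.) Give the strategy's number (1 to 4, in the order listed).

Compare B with C: 9 > 8, 10 > 5, 4 > 1, 9 > 6.
So C strictly dominates B for the inspector; B is strictly dominated.

2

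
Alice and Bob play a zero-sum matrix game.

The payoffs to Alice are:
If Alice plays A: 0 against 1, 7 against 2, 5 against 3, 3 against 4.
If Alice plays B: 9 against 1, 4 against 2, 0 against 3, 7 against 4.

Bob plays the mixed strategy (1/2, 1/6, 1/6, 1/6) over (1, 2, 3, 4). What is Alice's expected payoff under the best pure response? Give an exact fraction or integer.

A: (0)·(1/2) + (7)·(1/6) + (5)·(1/6) + (3)·(1/6) = 5/2.
B: (9)·(1/2) + (4)·(1/6) + (0)·(1/6) + (7)·(1/6) = 19/3.
The best pure response is B with expected payoff 19/3.

19/3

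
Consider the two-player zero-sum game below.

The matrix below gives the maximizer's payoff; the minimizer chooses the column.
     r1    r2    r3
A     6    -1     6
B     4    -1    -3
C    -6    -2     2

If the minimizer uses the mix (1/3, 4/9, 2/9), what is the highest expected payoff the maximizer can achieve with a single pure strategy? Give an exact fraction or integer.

A: (6)·(1/3) + (-1)·(4/9) + (6)·(2/9) = 26/9.
B: (4)·(1/3) + (-1)·(4/9) + (-3)·(2/9) = 2/9.
C: (-6)·(1/3) + (-2)·(4/9) + (2)·(2/9) = -22/9.
The best pure response is A with expected payoff 26/9.

26/9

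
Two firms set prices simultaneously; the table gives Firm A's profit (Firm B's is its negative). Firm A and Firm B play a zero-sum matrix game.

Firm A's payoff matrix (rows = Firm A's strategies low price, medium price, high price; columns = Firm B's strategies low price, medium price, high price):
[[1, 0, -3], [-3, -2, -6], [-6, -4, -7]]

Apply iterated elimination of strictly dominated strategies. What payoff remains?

-3

Row high price is strictly dominated by row low price (1>-6, 0>-4, -3>-7); eliminate high price.
Column low price is strictly dominated by high price for Firm B (-3<1, -6<-3); eliminate low price.
Column medium price is strictly dominated by high price for Firm B (-3<0, -6<-2); eliminate medium price.
Row medium price is strictly dominated by row low price (-3>-6); eliminate medium price.
Only (low price, high price) remains, with payoff -3.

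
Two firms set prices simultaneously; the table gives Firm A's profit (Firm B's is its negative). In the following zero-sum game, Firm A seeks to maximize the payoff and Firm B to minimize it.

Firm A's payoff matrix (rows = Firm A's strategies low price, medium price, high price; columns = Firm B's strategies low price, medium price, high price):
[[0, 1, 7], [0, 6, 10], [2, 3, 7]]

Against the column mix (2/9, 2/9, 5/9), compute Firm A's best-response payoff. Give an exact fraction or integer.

62/9

low price: (0)·(2/9) + (1)·(2/9) + (7)·(5/9) = 37/9.
medium price: (0)·(2/9) + (6)·(2/9) + (10)·(5/9) = 62/9.
high price: (2)·(2/9) + (3)·(2/9) + (7)·(5/9) = 5.
The best pure response is medium price with expected payoff 62/9.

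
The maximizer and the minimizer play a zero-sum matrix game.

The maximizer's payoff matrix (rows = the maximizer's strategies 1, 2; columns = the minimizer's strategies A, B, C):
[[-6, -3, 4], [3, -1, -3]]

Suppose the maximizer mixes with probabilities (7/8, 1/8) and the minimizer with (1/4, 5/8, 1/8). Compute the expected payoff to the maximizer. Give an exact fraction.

Against (1/4, 5/8, 1/8), each row's expected payoff is 1: -23/8; 2: -1/4.
Taking the (7/8, 1/8)-weighted average: (7/8)·(-23/8) + (1/8)·(-1/4) = -163/64.

-163/64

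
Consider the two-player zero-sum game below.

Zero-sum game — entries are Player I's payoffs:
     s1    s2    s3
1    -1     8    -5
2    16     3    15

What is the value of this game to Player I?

27/5

Column s1 is strictly dominated by s3 for Player II (it gives Player I more in every row).
The remaining 2×2 game on (1, 2) × (s2, s3) has no saddle point. Let Player I play 1 with probability p; indifference gives 8p + 3(1−p) = −5p + 15(1−p), so p = 12/25.
Similarly Player II's optimal q on s2 is 4/5, and the value is 8·(4/5) + (-5)·(1/5) = 27/5.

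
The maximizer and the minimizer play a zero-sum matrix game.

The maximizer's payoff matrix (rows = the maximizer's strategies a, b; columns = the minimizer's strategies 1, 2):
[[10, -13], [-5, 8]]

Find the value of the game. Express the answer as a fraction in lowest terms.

5/12

Row minima are -13 and -5, so the maximizer's maximin is -5; column maxima are 10 and 8, so the minimizer's minimax is 8. These differ, so the equilibrium is in mixed strategies.
Let the maximizer play a with probability p. The minimizer is indifferent when 10p − 5(1−p) = −13p + 8(1−p), giving p = 13/36.
Let the minimizer play 1 with probability q. The maximizer is indifferent when 10q − 13(1−q) = −5q + 8(1−q), giving q = 7/12.
The value is 10·(7/12) + (-13)·(5/12) = 5/12.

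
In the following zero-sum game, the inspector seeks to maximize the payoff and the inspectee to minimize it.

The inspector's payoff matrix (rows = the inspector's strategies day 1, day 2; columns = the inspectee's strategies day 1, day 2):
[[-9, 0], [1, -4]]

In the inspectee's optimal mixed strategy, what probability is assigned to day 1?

Row minima are -9 and -4, so the inspector's maximin is -4; column maxima are 1 and 0, so the inspectee's minimax is 0. These differ, so the equilibrium is in mixed strategies.
Let the inspectee play day 1 with probability q. The inspector is indifferent when −9q = q − 4(1−q), giving q = 2/7.

2/7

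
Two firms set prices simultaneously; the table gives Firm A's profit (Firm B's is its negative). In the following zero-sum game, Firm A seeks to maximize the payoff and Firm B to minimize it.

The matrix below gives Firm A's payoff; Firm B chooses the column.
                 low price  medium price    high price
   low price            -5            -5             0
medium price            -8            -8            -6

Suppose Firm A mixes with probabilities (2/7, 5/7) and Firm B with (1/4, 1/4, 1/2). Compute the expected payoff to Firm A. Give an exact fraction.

-40/7

Against (1/4, 1/4, 1/2), each row's expected payoff is low price: -5/2; medium price: -7.
Taking the (2/7, 5/7)-weighted average: (2/7)·(-5/2) + (5/7)·(-7) = -40/7.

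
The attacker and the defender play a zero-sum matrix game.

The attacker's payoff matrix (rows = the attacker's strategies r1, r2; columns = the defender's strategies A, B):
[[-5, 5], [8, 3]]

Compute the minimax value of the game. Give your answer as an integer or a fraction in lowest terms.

11/3

Row minima are -5 and 3, so the attacker's maximin is 3; column maxima are 8 and 5, so the defender's minimax is 5. These differ, so the equilibrium is in mixed strategies.
Let the attacker play r1 with probability p. The defender is indifferent when −5p + 8(1−p) = 5p + 3(1−p), giving p = 1/3.
Let the defender play A with probability q. The attacker is indifferent when −5q + 5(1−q) = 8q + 3(1−q), giving q = 2/15.
The value is -5·(2/15) + (5)·(13/15) = 11/3.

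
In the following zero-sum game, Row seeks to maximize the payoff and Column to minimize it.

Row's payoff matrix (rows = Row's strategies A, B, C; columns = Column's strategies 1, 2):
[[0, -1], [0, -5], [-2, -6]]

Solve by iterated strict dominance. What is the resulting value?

Row C is strictly dominated by row A (0>-2, -1>-6); eliminate C.
Column 1 is strictly dominated by 2 for Column (-1<0, -5<0); eliminate 1.
Row B is strictly dominated by row A (-1>-5); eliminate B.
Only (A, 2) remains, with payoff -1.

-1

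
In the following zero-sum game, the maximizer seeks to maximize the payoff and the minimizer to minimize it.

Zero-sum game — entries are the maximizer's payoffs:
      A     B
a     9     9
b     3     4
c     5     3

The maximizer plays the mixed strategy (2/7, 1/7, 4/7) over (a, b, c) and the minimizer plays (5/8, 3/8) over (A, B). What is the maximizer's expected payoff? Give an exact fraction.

307/56

Against (5/8, 3/8), each row's expected payoff is a: 9; b: 27/8; c: 17/4.
Taking the (2/7, 1/7, 4/7)-weighted average: (2/7)·(9) + (1/7)·(27/8) + (4/7)·(17/4) = 307/56.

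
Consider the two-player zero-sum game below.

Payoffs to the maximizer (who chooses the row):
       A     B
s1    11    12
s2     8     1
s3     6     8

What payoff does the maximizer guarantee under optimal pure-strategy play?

11

Row minima: 11, 1, 6 → the maximizer's maximin is 11.
Column maxima: 11, 12 → the minimizer's minimax is 11.
They coincide at (s1, A), so the value is 11.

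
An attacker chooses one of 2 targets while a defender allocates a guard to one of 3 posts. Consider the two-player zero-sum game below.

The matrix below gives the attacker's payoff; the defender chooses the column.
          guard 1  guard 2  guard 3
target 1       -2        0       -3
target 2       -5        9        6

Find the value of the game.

-9/4

Column guard 2 is strictly dominated by guard 3 for the defender (it gives the attacker more in every row).
The remaining 2×2 game on (target 1, target 2) × (guard 1, guard 3) has no saddle point. Let the attacker play target 1 with probability p; indifference gives −2p − 5(1−p) = −3p + 6(1−p), so p = 11/12.
Similarly the defender's optimal q on guard 1 is 3/4, and the value is -2·(3/4) + (-3)·(1/4) = -9/4.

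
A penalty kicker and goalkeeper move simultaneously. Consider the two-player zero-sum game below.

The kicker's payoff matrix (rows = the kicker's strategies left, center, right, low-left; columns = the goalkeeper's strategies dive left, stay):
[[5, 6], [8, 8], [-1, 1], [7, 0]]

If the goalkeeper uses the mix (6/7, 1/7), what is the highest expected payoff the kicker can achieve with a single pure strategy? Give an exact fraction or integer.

8

left: (5)·(6/7) + (6)·(1/7) = 36/7.
center: (8)·(6/7) + (8)·(1/7) = 8.
right: (-1)·(6/7) + (1)·(1/7) = -5/7.
low-left: (7)·(6/7) + (0)·(1/7) = 6.
The best pure response is center with expected payoff 8.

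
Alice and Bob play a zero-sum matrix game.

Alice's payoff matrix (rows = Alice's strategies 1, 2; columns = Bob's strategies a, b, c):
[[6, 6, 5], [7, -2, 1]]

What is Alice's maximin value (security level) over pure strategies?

5

The worst-case payoff for each row is 1: 5, 2: -2.
The best of these is 5.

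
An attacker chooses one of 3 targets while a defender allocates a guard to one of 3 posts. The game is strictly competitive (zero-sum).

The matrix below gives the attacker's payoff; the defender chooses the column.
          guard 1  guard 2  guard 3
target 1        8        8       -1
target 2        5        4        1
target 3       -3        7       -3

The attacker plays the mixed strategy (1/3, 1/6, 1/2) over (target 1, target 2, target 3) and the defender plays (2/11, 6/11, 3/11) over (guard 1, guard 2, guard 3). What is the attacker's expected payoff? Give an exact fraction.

40/11

Against (2/11, 6/11, 3/11), each row's expected payoff is target 1: 61/11; target 2: 37/11; target 3: 27/11.
Taking the (1/3, 1/6, 1/2)-weighted average: (1/3)·(61/11) + (1/6)·(37/11) + (1/2)·(27/11) = 40/11.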